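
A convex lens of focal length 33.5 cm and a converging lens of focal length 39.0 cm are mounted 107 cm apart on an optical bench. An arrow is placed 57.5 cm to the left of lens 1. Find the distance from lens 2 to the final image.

85.1 cm

Lens 1: 1/d_i1 = 1/f₁ − 1/d_o1 = 1/(33.5) − 1/(57.5) = 0.01246, so d_i1 = 80.26 cm.
The intermediate image is 80.26 cm to the right of lens 1, which is 107 − (80.26) = 26.74 cm to the left of lens 2, so d_o2 = +26.74 cm.
Lens 2: 1/d_i2 = 1/f₂ − 1/d_o2 = 1/(39.0) − 1/(26.74) = -0.01176, so d_i2 = -85.1 cm.
The final image is virtual, 85.1 cm to the left of lens 2 (overall magnification ≈ -4.4).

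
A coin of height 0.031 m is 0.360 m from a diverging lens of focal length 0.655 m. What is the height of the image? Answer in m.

For a diverging lens, f = -0.655 m.
1/d_i = 1/f − 1/d_o = 1/(-0.6550) − 1/(0.360) = -4.304, so d_i = -0.2323 m.
m = −d_i/d_o = +0.6453.
|h_i| = |m|·h_o = 0.6453 × 0.031 = 0.0200 m. The image is virtual, upright and reduced, on the same side as the object.

0.0200 m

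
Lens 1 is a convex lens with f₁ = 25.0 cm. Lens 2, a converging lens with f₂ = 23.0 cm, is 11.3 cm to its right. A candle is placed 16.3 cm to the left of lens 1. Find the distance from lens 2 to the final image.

Lens 1: 1/d_i1 = 1/f₁ − 1/d_o1 = 1/(25.0) − 1/(16.3) = -0.02135, so d_i1 = -46.84 cm.
The intermediate image is 46.84 cm to the left of lens 1 (virtual), which is 11.3 − (-46.84) = 58.14 cm to the left of lens 2, so d_o2 = +58.14 cm.
Lens 2: 1/d_i2 = 1/f₂ − 1/d_o2 = 1/(23.0) − 1/(58.14) = 0.02628, so d_i2 = 38.1 cm.
The final image is real, 38.1 cm to the right of lens 2 (overall magnification ≈ -1.9).

38.1 cm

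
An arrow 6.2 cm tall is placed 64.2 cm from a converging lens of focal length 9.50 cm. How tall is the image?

1.08 cm

1/d_i = 1/f − 1/d_o = 1/(9.500) − 1/(64.2) = 0.08969, so d_i = 11.15 cm.
m = −d_i/d_o = -0.1737.
|h_i| = |m|·h_o = 0.1737 × 6.2 = 1.08 cm. The image is real, inverted and reduced, on the far side of the lens.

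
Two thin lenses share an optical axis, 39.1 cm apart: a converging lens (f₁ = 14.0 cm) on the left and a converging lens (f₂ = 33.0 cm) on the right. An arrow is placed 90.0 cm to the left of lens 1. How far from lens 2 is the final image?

70.9 cm

Lens 1: 1/d_i1 = 1/f₁ − 1/d_o1 = 1/(14.0) − 1/(90.0) = 0.06032, so d_i1 = 16.58 cm.
The intermediate image is 16.58 cm to the right of lens 1, which is 39.1 − (16.58) = 22.52 cm to the left of lens 2, so d_o2 = +22.52 cm.
Lens 2: 1/d_i2 = 1/f₂ − 1/d_o2 = 1/(33.0) − 1/(22.52) = -0.01410, so d_i2 = -70.9 cm.
The final image is virtual, 70.9 cm to the left of lens 2 (overall magnification ≈ -0.58).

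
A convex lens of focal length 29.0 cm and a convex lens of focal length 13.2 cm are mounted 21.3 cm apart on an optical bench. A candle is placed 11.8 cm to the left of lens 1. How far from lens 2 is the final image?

Lens 1: 1/d_i1 = 1/f₁ − 1/d_o1 = 1/(29.0) − 1/(11.8) = -0.05026, so d_i1 = -19.90 cm.
The intermediate image is 19.90 cm to the left of lens 1 (virtual), which is 21.3 − (-19.90) = 41.20 cm to the left of lens 2, so d_o2 = +41.20 cm.
Lens 2: 1/d_i2 = 1/f₂ − 1/d_o2 = 1/(13.2) − 1/(41.20) = 0.05149, so d_i2 = 19.4 cm.
The final image is real, 19.4 cm to the right of lens 2 (overall magnification ≈ -0.79).

19.4 cm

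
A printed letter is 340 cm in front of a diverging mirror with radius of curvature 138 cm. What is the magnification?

m = +0.169

f = R/2 = 138/2 = 69.00 cm; for a diverging mirror, f = -69.00 cm.
1/d_i = 1/f − 1/d_o = 1/(-69.00) − 1/(340) = -0.01743, so d_i = -57.36 cm.
m = −d_i/d_o = −(-57.36)/(340) = +0.169.
The image is virtual, upright and reduced, behind the mirror.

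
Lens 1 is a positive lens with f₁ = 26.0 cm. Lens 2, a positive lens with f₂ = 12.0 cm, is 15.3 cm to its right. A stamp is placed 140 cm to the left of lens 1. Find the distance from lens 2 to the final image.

6.97 cm

Lens 1: 1/d_i1 = 1/f₁ − 1/d_o1 = 1/(26.0) − 1/(140) = 0.03132, so d_i1 = 31.93 cm.
The intermediate image is 31.93 cm to the right of lens 1, which lies 16.63 cm to the right of lens 2 — a virtual object — so d_o2 = −16.63 cm.
Lens 2: 1/d_i2 = 1/f₂ − 1/d_o2 = 1/(12.0) − 1/(-16.63) = 0.1435, so d_i2 = 6.97 cm.
The final image is real, 6.97 cm to the right of lens 2 (overall magnification ≈ -0.096).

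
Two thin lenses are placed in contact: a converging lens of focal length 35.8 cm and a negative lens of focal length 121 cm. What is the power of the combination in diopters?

P = +1.97 D

P₁ = 1/f₁ = 1/(0.358 m) = +2.793 D; P₂ = 1/f₂ = 1/(-1.21 m) = -0.8264 D.
For thin lenses in contact, P = P₁ + P₂ = (+2.793) + (-0.8264) = +1.97 D.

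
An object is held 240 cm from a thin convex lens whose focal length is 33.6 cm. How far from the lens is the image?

39.1 cm

Lens equation: 1/s_i = 1/f − 1/s_o = 1/(33.60) − 1/(240) = 0.02976 − 0.004167 = 0.02560, so s_i = 39.1 cm.
The image is real, inverted and reduced, on the far side of the lens.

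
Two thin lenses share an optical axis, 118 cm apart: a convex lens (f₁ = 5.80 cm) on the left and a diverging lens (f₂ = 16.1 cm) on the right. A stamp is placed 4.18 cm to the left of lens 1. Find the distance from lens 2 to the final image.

14.4 cm

Lens 1: 1/d_i1 = 1/f₁ − 1/d_o1 = 1/(5.80) − 1/(4.18) = -0.06682, so d_i1 = -14.97 cm.
The intermediate image is 14.97 cm to the left of lens 1 (virtual), which is 118 − (-14.97) = 133.0 cm to the left of lens 2, so d_o2 = +133.0 cm.
Lens 2 is diverging, so f₂ = −16.1 cm.
Lens 2: 1/d_i2 = 1/f₂ − 1/d_o2 = 1/(-16.1) − 1/(133.0) = -0.06963, so d_i2 = -14.4 cm.
The final image is virtual, 14.4 cm to the left of lens 2 (overall magnification ≈ 0.39).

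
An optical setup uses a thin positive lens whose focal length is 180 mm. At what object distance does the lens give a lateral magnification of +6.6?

153 mm

m = −d_i/d_o ⇒ d_i = −m·d_o.
1/f = 1/d_o + 1/d_i = 1/d_o − 1/(m·d_o) = (1 − 1/m)/d_o, so d_o = f(1 − 1/m) = (180.0)(1 − 1/(+6.6)) = 153 mm.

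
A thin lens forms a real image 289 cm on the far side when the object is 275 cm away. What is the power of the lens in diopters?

P = +0.710 D

d_i = +289 cm.
1/f = 1/d_o + 1/d_i = 1/(275) + 1/(289) = 0.007097 cm⁻¹.
f = 140.9 cm = 1.409 m, so P = 1/f = +0.710 D.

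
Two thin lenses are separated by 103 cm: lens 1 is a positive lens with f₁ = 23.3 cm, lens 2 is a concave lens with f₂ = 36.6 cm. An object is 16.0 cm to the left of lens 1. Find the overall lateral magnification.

Lens 1: 1/d_i1 = 1/(23.3) − 1/(16.0) = -0.01958, so d_i1 = -51.07 cm; m₁ = −d_i1/d_o1 = +3.192.
d_o2 = 103 − (-51.07) = 154.1 cm.
f₂ = −36.6 cm (diverging).
Lens 2: 1/d_i2 = 1/(-36.6) − 1/(154.1) = -0.03381, so d_i2 = -29.58 cm; m₂ = −d_i2/d_o2 = +0.1919.
m = m₁·m₂ = (+3.192)(+0.1919) = +0.613.

m = +0.613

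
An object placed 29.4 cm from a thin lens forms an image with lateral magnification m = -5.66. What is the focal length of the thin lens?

f = 25.0 cm (converging)

m = −d_i/d_o ⇒ d_i = −m·d_o = −(-5.66)·(29.4) = 166.4 cm.
1/f = 1/d_o + 1/d_i = 1/(29.4) + 1/(166.4) = 0.04002, so f = 25.0 cm.
Since f is positive, the thin lens is converging.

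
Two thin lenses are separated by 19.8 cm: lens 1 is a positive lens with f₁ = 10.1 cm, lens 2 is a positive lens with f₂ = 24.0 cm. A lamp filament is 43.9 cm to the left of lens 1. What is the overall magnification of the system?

Lens 1: 1/d_i1 = 1/(10.1) − 1/(43.9) = 0.07623, so d_i1 = 13.12 cm; m₁ = −d_i1/d_o1 = -0.2989.
d_o2 = 19.8 − (13.12) = 6.680 cm.
Lens 2: 1/d_i2 = 1/(24.0) − 1/(6.680) = -0.1080, so d_i2 = -9.256 cm; m₂ = −d_i2/d_o2 = +1.386.
m = m₁·m₂ = (-0.2989)(+1.386) = -0.414.

m = -0.414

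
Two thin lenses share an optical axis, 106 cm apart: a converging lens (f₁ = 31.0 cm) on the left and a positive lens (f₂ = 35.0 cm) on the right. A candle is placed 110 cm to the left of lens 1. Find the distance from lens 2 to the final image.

Lens 1: 1/d_i1 = 1/f₁ − 1/d_o1 = 1/(31.0) − 1/(110) = 0.02317, so d_i1 = 43.16 cm.
The intermediate image is 43.16 cm to the right of lens 1, which is 106 − (43.16) = 62.84 cm to the left of lens 2, so d_o2 = +62.84 cm.
Lens 2: 1/d_i2 = 1/f₂ − 1/d_o2 = 1/(35.0) − 1/(62.84) = 0.01266, so d_i2 = 79.0 cm.
The final image is real, 79.0 cm to the right of lens 2 (overall magnification ≈ 0.49).

79.0 cm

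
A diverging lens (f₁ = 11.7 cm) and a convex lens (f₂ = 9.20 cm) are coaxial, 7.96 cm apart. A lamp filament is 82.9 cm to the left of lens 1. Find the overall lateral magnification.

m = -0.126

f₁ = −11.7 cm (diverging).
Lens 1: 1/d_i1 = 1/(-11.7) − 1/(82.9) = -0.09753, so d_i1 = -10.25 cm; m₁ = −d_i1/d_o1 = +0.1236.
d_o2 = 7.96 − (-10.25) = 18.21 cm.
Lens 2: 1/d_i2 = 1/(9.20) − 1/(18.21) = 0.05378, so d_i2 = 18.59 cm; m₂ = −d_i2/d_o2 = -1.021.
m = m₁·m₂ = (+0.1236)(-1.021) = -0.126.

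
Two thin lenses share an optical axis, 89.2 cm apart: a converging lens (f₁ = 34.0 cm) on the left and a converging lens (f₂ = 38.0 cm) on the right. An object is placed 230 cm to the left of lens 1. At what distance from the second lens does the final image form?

Lens 1: 1/d_i1 = 1/f₁ − 1/d_o1 = 1/(34.0) − 1/(230) = 0.02506, so d_i1 = 39.90 cm.
The intermediate image is 39.90 cm to the right of lens 1, which is 89.2 − (39.90) = 49.30 cm to the left of lens 2, so d_o2 = +49.30 cm.
Lens 2: 1/d_i2 = 1/f₂ − 1/d_o2 = 1/(38.0) − 1/(49.30) = 0.006032, so d_i2 = 166 cm.
The final image is real, 166 cm to the right of lens 2 (overall magnification ≈ 0.58).

166 cm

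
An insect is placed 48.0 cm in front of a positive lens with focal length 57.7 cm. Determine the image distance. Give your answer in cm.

Thin-lens equation: 1/d_i = 1/f − 1/d_o = 1/(57.70) − 1/(48.0) = 0.01733 − 0.02083 = -0.003502, so d_i = -286 cm.
The image is virtual, upright and enlarged, on the same side as the object.

286 cm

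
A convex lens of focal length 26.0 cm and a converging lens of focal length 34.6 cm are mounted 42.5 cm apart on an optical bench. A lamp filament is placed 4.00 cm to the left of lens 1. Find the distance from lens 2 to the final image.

129 cm

Lens 1: 1/d_i1 = 1/f₁ − 1/d_o1 = 1/(26.0) − 1/(4.00) = -0.2115, so d_i1 = -4.727 cm.
The intermediate image is 4.727 cm to the left of lens 1 (virtual), which is 42.5 − (-4.727) = 47.23 cm to the left of lens 2, so d_o2 = +47.23 cm.
Lens 2: 1/d_i2 = 1/f₂ − 1/d_o2 = 1/(34.6) − 1/(47.23) = 0.007729, so d_i2 = 129 cm.
The final image is real, 129 cm to the right of lens 2 (overall magnification ≈ -3.2).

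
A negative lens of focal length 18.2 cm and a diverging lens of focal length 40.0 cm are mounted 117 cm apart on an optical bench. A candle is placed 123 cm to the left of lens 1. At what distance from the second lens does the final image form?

Lens 1 is diverging, so f₁ = −18.2 cm.
Lens 1: 1/d_i1 = 1/f₁ − 1/d_o1 = 1/(-18.2) − 1/(123) = -0.06308, so d_i1 = -15.85 cm.
The intermediate image is 15.85 cm to the left of lens 1 (virtual), which is 117 − (-15.85) = 132.8 cm to the left of lens 2, so d_o2 = +132.8 cm.
Lens 2 is diverging, so f₂ = −40.0 cm.
Lens 2: 1/d_i2 = 1/f₂ − 1/d_o2 = 1/(-40.0) − 1/(132.8) = -0.03253, so d_i2 = -30.7 cm.
The final image is virtual, 30.7 cm to the left of lens 2 (overall magnification ≈ 0.030).

30.7 cm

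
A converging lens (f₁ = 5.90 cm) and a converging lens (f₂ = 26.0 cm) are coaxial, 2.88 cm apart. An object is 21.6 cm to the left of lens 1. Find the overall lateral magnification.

m = -0.313

Lens 1: 1/d_i1 = 1/(5.90) − 1/(21.6) = 0.1232, so d_i1 = 8.117 cm; m₁ = −d_i1/d_o1 = -0.3758.
d_o2 = 2.88 − (8.117) = -5.237 cm (virtual object).
Lens 2: 1/d_i2 = 1/(26.0) − 1/(-5.237) = 0.2294, so d_i2 = 4.359 cm; m₂ = −d_i2/d_o2 = +0.8323.
m = m₁·m₂ = (-0.3758)(+0.8323) = -0.313.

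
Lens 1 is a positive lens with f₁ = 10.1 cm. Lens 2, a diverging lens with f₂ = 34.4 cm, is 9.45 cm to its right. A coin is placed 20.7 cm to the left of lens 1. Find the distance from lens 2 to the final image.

Lens 1: 1/d_i1 = 1/f₁ − 1/d_o1 = 1/(10.1) − 1/(20.7) = 0.05070, so d_i1 = 19.72 cm.
The intermediate image is 19.72 cm to the right of lens 1, which lies 10.27 cm to the right of lens 2 — a virtual object — so d_o2 = −10.27 cm.
Lens 2 is diverging, so f₂ = −34.4 cm.
Lens 2: 1/d_i2 = 1/f₂ − 1/d_o2 = 1/(-34.4) − 1/(-10.27) = 0.06830, so d_i2 = 14.6 cm.
The final image is real, 14.6 cm to the right of lens 2 (overall magnification ≈ -1.4).

14.6 cm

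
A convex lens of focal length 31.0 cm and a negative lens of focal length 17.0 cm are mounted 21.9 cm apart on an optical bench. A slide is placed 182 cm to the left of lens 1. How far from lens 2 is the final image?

Lens 1: 1/d_i1 = 1/f₁ − 1/d_o1 = 1/(31.0) − 1/(182) = 0.02676, so d_i1 = 37.36 cm.
The intermediate image is 37.36 cm to the right of lens 1, which lies 15.46 cm to the right of lens 2 — a virtual object — so d_o2 = −15.46 cm.
Lens 2 is diverging, so f₂ = −17.0 cm.
Lens 2: 1/d_i2 = 1/f₂ − 1/d_o2 = 1/(-17.0) − 1/(-15.46) = 0.005860, so d_i2 = 171 cm.
The final image is real, 171 cm to the right of lens 2 (overall magnification ≈ -2.3).

171 cm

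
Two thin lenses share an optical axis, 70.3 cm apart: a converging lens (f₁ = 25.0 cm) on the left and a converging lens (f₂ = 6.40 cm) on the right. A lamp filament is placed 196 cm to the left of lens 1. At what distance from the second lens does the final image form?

Lens 1: 1/d_i1 = 1/f₁ − 1/d_o1 = 1/(25.0) − 1/(196) = 0.03490, so d_i1 = 28.65 cm.
The intermediate image is 28.65 cm to the right of lens 1, which is 70.3 − (28.65) = 41.65 cm to the left of lens 2, so d_o2 = +41.65 cm.
Lens 2: 1/d_i2 = 1/f₂ − 1/d_o2 = 1/(6.40) − 1/(41.65) = 0.1322, so d_i2 = 7.56 cm.
The final image is real, 7.56 cm to the right of lens 2 (overall magnification ≈ 0.027).

7.56 cm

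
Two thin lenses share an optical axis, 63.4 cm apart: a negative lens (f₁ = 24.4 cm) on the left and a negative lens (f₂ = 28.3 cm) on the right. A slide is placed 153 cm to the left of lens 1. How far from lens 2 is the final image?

21.2 cm

Lens 1 is diverging, so f₁ = −24.4 cm.
Lens 1: 1/d_i1 = 1/f₁ − 1/d_o1 = 1/(-24.4) − 1/(153) = -0.04752, so d_i1 = -21.04 cm.
The intermediate image is 21.04 cm to the left of lens 1 (virtual), which is 63.4 − (-21.04) = 84.44 cm to the left of lens 2, so d_o2 = +84.44 cm.
Lens 2 is diverging, so f₂ = −28.3 cm.
Lens 2: 1/d_i2 = 1/f₂ − 1/d_o2 = 1/(-28.3) − 1/(84.44) = -0.04718, so d_i2 = -21.2 cm.
The final image is virtual, 21.2 cm to the left of lens 2 (overall magnification ≈ 0.035).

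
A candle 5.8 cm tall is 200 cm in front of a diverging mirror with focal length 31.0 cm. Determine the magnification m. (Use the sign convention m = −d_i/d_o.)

m = +0.134

For a diverging mirror, f = -31.0 cm.
1/d_i = 1/f − 1/d_o = 1/(-31.00) − 1/(200) = -0.03726, so d_i = -26.84 cm.
m = −d_i/d_o = −(-26.84)/(200) = +0.134.
The image is virtual, upright and reduced, behind the mirror.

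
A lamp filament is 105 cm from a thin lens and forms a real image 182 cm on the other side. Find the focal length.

f = 66.6 cm (converging)

Real image ⇒ d_i = +182 cm.
1/f = 1/d_o + 1/d_i = 1/(105) + 1/(182) = 0.01502, so f = 66.6 cm.
Since f is positive, the thin lens is converging.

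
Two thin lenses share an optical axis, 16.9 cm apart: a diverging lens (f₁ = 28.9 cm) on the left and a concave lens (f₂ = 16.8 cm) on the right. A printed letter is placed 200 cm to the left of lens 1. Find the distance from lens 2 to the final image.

12.0 cm

Lens 1 is diverging, so f₁ = −28.9 cm.
Lens 1: 1/d_i1 = 1/f₁ − 1/d_o1 = 1/(-28.9) − 1/(200) = -0.03960, so d_i1 = -25.25 cm.
The intermediate image is 25.25 cm to the left of lens 1 (virtual), which is 16.9 − (-25.25) = 42.15 cm to the left of lens 2, so d_o2 = +42.15 cm.
Lens 2 is diverging, so f₂ = −16.8 cm.
Lens 2: 1/d_i2 = 1/f₂ − 1/d_o2 = 1/(-16.8) − 1/(42.15) = -0.08325, so d_i2 = -12.0 cm.
The final image is virtual, 12.0 cm to the left of lens 2 (overall magnification ≈ 0.036).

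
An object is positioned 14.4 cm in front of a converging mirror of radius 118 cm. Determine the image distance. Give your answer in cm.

19.0 cm

f = R/2 = 118/2 = 59.00 cm.
Mirror equation: 1/d_i = 1/f − 1/d_o = 1/(59.00) − 1/(14.4) = 0.01695 − 0.06944 = -0.05250, so d_i = -19.0 cm.
The image is virtual, upright and enlarged, behind the mirror.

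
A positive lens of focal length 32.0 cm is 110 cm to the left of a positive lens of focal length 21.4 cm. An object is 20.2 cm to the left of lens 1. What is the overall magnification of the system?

Lens 1: 1/d_i1 = 1/(32.0) − 1/(20.2) = -0.01825, so d_i1 = -54.78 cm; m₁ = −d_i1/d_o1 = +2.712.
d_o2 = 110 − (-54.78) = 164.8 cm.
Lens 2: 1/d_i2 = 1/(21.4) − 1/(164.8) = 0.04066, so d_i2 = 24.59 cm; m₂ = −d_i2/d_o2 = -0.1492.
m = m₁·m₂ = (+2.712)(-0.1492) = -0.405.

m = -0.405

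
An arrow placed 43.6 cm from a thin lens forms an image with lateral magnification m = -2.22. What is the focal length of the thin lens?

m = −d_i/d_o ⇒ d_i = −m·d_o = −(-2.22)·(43.6) = 96.79 cm.
1/f = 1/d_o + 1/d_i = 1/(43.6) + 1/(96.79) = 0.03327, so f = 30.1 cm.
Since f is positive, the thin lens is converging.

f = 30.1 cm (converging)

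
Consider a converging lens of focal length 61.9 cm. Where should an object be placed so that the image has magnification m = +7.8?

54.0 cm

m = −d_i/d_o ⇒ d_i = −m·d_o.
1/f = 1/d_o + 1/d_i = 1/d_o − 1/(m·d_o) = (1 − 1/m)/d_o, so d_o = f(1 − 1/m) = (61.90)(1 − 1/(+7.8)) = 54.0 cm.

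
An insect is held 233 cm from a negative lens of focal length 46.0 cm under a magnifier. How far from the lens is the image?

For a negative lens, f = -46.0 cm.
Thin-lens equation: 1/d_i = 1/f − 1/d_o = 1/(-46.00) − 1/(233) = -0.02174 − 0.004292 = -0.02603, so d_i = -38.4 cm.
The image is virtual, upright and reduced, on the same side as the object.

38.4 cm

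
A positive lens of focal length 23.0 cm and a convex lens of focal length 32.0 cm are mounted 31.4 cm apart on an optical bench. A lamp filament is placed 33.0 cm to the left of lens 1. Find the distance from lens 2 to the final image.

18.6 cm

Lens 1: 1/d_i1 = 1/f₁ − 1/d_o1 = 1/(23.0) − 1/(33.0) = 0.01318, so d_i1 = 75.90 cm.
The intermediate image is 75.90 cm to the right of lens 1, which lies 44.50 cm to the right of lens 2 — a virtual object — so d_o2 = −44.50 cm.
Lens 2: 1/d_i2 = 1/f₂ − 1/d_o2 = 1/(32.0) − 1/(-44.50) = 0.05372, so d_i2 = 18.6 cm.
The final image is real, 18.6 cm to the right of lens 2 (overall magnification ≈ -0.96).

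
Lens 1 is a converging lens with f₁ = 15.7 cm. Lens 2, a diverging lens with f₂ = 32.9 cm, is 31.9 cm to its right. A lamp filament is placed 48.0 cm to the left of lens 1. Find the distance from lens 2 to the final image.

6.80 cm

Lens 1: 1/d_i1 = 1/f₁ − 1/d_o1 = 1/(15.7) − 1/(48.0) = 0.04286, so d_i1 = 23.33 cm.
The intermediate image is 23.33 cm to the right of lens 1, which is 31.9 − (23.33) = 8.570 cm to the left of lens 2, so d_o2 = +8.570 cm.
Lens 2 is diverging, so f₂ = −32.9 cm.
Lens 2: 1/d_i2 = 1/f₂ − 1/d_o2 = 1/(-32.9) − 1/(8.570) = -0.1471, so d_i2 = -6.80 cm.
The final image is virtual, 6.80 cm to the left of lens 2 (overall magnification ≈ -0.39).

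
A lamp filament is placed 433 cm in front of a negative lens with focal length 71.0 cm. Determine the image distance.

For a negative lens, f = -71.0 cm.
Lens equation: 1/d_i = 1/f − 1/d_o = 1/(-71.00) − 1/(433) = -0.01408 − 0.002309 = -0.01639, so d_i = -61.0 cm.
The image is virtual, upright and reduced, on the same side as the object.

61.0 cm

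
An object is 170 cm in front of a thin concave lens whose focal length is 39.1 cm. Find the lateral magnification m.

For a concave lens, f = -39.1 cm.
1/d_i = 1/f − 1/d_o = 1/(-39.10) − 1/(170) = -0.03146, so d_i = -31.79 cm.
m = −d_i/d_o = −(-31.79)/(170) = +0.187.
The image is virtual, upright and reduced, on the same side as the object.

m = +0.187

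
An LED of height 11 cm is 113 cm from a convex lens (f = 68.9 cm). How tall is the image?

1/d_i = 1/f − 1/d_o = 1/(68.90) − 1/(113) = 0.005664, so d_i = 176.5 cm.
m = −d_i/d_o = -1.562.
|h_i| = |m|·h_o = 1.562 × 11 = 17.2 cm. The image is real, inverted and enlarged, on the far side of the lens.

17.2 cm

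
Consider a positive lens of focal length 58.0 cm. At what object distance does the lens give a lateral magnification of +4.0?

m = −d_i/d_o ⇒ d_i = −m·d_o.
1/f = 1/d_o + 1/d_i = 1/d_o − 1/(m·d_o) = (1 − 1/m)/d_o, so d_o = f(1 − 1/m) = (58.00)(1 − 1/(+4.0)) = 43.5 cm.

43.5 cm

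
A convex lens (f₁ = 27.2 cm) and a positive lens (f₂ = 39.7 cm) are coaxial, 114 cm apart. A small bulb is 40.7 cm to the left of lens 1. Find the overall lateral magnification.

Lens 1: 1/d_i1 = 1/(27.2) − 1/(40.7) = 0.01219, so d_i1 = 82.00 cm; m₁ = −d_i1/d_o1 = -2.015.
d_o2 = 114 − (82.00) = 32.00 cm.
Lens 2: 1/d_i2 = 1/(39.7) − 1/(32.00) = -0.006061, so d_i2 = -165.0 cm; m₂ = −d_i2/d_o2 = +5.156.
m = m₁·m₂ = (-2.015)(+5.156) = -10.4.

m = -10.4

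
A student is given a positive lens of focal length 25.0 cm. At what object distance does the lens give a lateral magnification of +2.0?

m = −d_i/d_o ⇒ d_i = −m·d_o.
1/f = 1/d_o + 1/d_i = 1/d_o − 1/(m·d_o) = (1 − 1/m)/d_o, so d_o = f(1 − 1/m) = (25.00)(1 − 1/(+2.0)) = 12.5 cm.

12.5 cm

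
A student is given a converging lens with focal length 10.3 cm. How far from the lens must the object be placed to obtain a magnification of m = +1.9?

4.88 cm

m = −d_i/d_o ⇒ d_i = −m·d_o.
1/f = 1/d_o + 1/d_i = 1/d_o − 1/(m·d_o) = (1 − 1/m)/d_o, so d_o = f(1 − 1/m) = (10.30)(1 − 1/(+1.9)) = 4.88 cm.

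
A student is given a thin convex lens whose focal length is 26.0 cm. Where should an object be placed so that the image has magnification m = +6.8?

m = −d_i/d_o ⇒ d_i = −m·d_o.
1/f = 1/d_o + 1/d_i = 1/d_o − 1/(m·d_o) = (1 − 1/m)/d_o, so d_o = f(1 − 1/m) = (26.00)(1 − 1/(+6.8)) = 22.2 cm.

22.2 cm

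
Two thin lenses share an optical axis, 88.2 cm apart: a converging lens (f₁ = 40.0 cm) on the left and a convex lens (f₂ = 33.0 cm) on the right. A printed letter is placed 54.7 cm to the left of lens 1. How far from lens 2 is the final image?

Lens 1: 1/d_i1 = 1/f₁ − 1/d_o1 = 1/(40.0) − 1/(54.7) = 0.006718, so d_i1 = 148.8 cm.
The intermediate image is 148.8 cm to the right of lens 1, which lies 60.60 cm to the right of lens 2 — a virtual object — so d_o2 = −60.60 cm.
Lens 2: 1/d_i2 = 1/f₂ − 1/d_o2 = 1/(33.0) − 1/(-60.60) = 0.04680, so d_i2 = 21.4 cm.
The final image is real, 21.4 cm to the right of lens 2 (overall magnification ≈ -0.96).

21.4 cm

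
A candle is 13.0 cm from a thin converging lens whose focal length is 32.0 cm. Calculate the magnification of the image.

m = +1.68

1/d_i = 1/f − 1/d_o = 1/(32.00) − 1/(13.0) = -0.04567, so d_i = -21.89 cm.
m = −d_i/d_o = −(-21.89)/(13.0) = +1.68.
The image is virtual, upright and enlarged, on the same side as the object.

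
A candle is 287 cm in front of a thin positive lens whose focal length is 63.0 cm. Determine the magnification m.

m = -0.281

1/d_i = 1/f − 1/d_o = 1/(63.00) − 1/(287) = 0.01239, so d_i = 80.72 cm.
m = −d_i/d_o = −(80.72)/(287) = -0.281.
The image is real, inverted and reduced, on the far side of the lens.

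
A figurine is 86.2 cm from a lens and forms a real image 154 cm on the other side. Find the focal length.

Real image ⇒ d_i = +154 cm.
1/f = 1/d_o + 1/d_i = 1/(86.2) + 1/(154) = 0.01809, so f = 55.3 cm.
Since f is positive, the lens is converging.

f = 55.3 cm (converging)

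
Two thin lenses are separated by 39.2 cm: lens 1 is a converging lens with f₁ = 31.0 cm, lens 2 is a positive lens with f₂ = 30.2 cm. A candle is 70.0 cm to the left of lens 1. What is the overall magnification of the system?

m = -0.515

Lens 1: 1/d_i1 = 1/(31.0) − 1/(70.0) = 0.01797, so d_i1 = 55.64 cm; m₁ = −d_i1/d_o1 = -0.7949.
d_o2 = 39.2 − (55.64) = -16.44 cm (virtual object).
Lens 2: 1/d_i2 = 1/(30.2) − 1/(-16.44) = 0.09394, so d_i2 = 10.65 cm; m₂ = −d_i2/d_o2 = +0.6475.
m = m₁·m₂ = (-0.7949)(+0.6475) = -0.515.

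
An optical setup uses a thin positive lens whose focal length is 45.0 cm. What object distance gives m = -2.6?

m = −d_i/d_o ⇒ d_i = −m·d_o.
1/f = 1/d_o + 1/d_i = 1/d_o − 1/(m·d_o) = (1 − 1/m)/d_o, so d_o = f(1 − 1/m) = (45.00)(1 − 1/(-2.6)) = 62.3 cm.

62.3 cm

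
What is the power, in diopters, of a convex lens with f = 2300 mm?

P = +0.435 D

f = 230 cm = 2.30 m.
P = 1/f = 1/(2.30 m) = +0.435 D.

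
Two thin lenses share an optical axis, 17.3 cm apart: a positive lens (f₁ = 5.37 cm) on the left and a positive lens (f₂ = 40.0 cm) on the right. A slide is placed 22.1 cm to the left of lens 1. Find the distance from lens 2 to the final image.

13.7 cm

Lens 1: 1/d_i1 = 1/f₁ − 1/d_o1 = 1/(5.37) − 1/(22.1) = 0.1410, so d_i1 = 7.094 cm.
The intermediate image is 7.094 cm to the right of lens 1, which is 17.3 − (7.094) = 10.21 cm to the left of lens 2, so d_o2 = +10.21 cm.
Lens 2: 1/d_i2 = 1/f₂ − 1/d_o2 = 1/(40.0) − 1/(10.21) = -0.07294, so d_i2 = -13.7 cm.
The final image is virtual, 13.7 cm to the left of lens 2 (overall magnification ≈ -0.43).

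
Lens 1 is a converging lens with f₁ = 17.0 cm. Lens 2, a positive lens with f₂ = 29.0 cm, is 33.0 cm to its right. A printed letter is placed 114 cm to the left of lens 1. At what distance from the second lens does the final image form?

23.6 cm

Lens 1: 1/d_i1 = 1/f₁ − 1/d_o1 = 1/(17.0) − 1/(114) = 0.05005, so d_i1 = 19.98 cm.
The intermediate image is 19.98 cm to the right of lens 1, which is 33.0 − (19.98) = 13.02 cm to the left of lens 2, so d_o2 = +13.02 cm.
Lens 2: 1/d_i2 = 1/f₂ − 1/d_o2 = 1/(29.0) − 1/(13.02) = -0.04232, so d_i2 = -23.6 cm.
The final image is virtual, 23.6 cm to the left of lens 2 (overall magnification ≈ -0.32).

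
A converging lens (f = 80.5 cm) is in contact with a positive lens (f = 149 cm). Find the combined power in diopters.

P = +1.91 D

P₁ = 1/f₁ = 1/(0.805 m) = +1.242 D; P₂ = 1/f₂ = 1/(1.49 m) = +0.6711 D.
For thin lenses in contact, P = P₁ + P₂ = (+1.242) + (+0.6711) = +1.91 D.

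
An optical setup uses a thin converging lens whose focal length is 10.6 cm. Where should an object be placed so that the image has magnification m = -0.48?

m = −d_i/d_o ⇒ d_i = −m·d_o.
1/f = 1/d_o + 1/d_i = 1/d_o − 1/(m·d_o) = (1 − 1/m)/d_o, so d_o = f(1 − 1/m) = (10.60)(1 − 1/(-0.48)) = 32.7 cm.

32.7 cm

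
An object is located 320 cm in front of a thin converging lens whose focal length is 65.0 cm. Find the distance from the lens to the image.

Lens equation: 1/q = 1/f − 1/p = 1/(65.00) − 1/(320) = 0.01538 − 0.003125 = 0.01226, so q = 81.6 cm.
The image is real, inverted and reduced, on the far side of the lens.

81.6 cm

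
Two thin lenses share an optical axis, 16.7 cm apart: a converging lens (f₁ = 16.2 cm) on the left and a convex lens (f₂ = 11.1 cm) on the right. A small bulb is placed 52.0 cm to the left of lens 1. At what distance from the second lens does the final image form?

Lens 1: 1/d_i1 = 1/f₁ − 1/d_o1 = 1/(16.2) − 1/(52.0) = 0.04250, so d_i1 = 23.53 cm.
The intermediate image is 23.53 cm to the right of lens 1, which lies 6.830 cm to the right of lens 2 — a virtual object — so d_o2 = −6.830 cm.
Lens 2: 1/d_i2 = 1/f₂ − 1/d_o2 = 1/(11.1) − 1/(-6.830) = 0.2365, so d_i2 = 4.23 cm.
The final image is real, 4.23 cm to the right of lens 2 (overall magnification ≈ -0.28).

4.23 cm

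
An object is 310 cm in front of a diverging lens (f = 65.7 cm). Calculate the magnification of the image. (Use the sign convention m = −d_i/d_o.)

For a diverging lens, f = -65.7 cm.
1/d_i = 1/f − 1/d_o = 1/(-65.70) − 1/(310) = -0.01845, so d_i = -54.21 cm.
m = −d_i/d_o = −(-54.21)/(310) = +0.175.
The image is virtual, upright and reduced, on the same side as the object.

m = +0.175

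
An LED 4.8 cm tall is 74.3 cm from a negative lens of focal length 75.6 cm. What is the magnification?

m = +0.504

For a negative lens, f = -75.6 cm.
1/d_i = 1/f − 1/d_o = 1/(-75.60) − 1/(74.3) = -0.02669, so d_i = -37.47 cm.
m = −d_i/d_o = −(-37.47)/(74.3) = +0.504.
The image is virtual, upright and reduced, on the same side as the object.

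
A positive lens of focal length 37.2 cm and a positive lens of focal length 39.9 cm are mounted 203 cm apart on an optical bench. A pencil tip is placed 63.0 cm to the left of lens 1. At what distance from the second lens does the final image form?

61.9 cm

Lens 1: 1/d_i1 = 1/f₁ − 1/d_o1 = 1/(37.2) − 1/(63.0) = 0.01101, so d_i1 = 90.84 cm.
The intermediate image is 90.84 cm to the right of lens 1, which is 203 − (90.84) = 112.2 cm to the left of lens 2, so d_o2 = +112.2 cm.
Lens 2: 1/d_i2 = 1/f₂ − 1/d_o2 = 1/(39.9) − 1/(112.2) = 0.01615, so d_i2 = 61.9 cm.
The final image is real, 61.9 cm to the right of lens 2 (overall magnification ≈ 0.80).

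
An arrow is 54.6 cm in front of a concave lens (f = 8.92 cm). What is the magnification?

For a concave lens, f = -8.92 cm.
1/d_i = 1/f − 1/d_o = 1/(-8.920) − 1/(54.6) = -0.1304, so d_i = -7.667 cm.
m = −d_i/d_o = −(-7.667)/(54.6) = +0.140.
The image is virtual, upright and reduced, on the same side as the object.

m = +0.140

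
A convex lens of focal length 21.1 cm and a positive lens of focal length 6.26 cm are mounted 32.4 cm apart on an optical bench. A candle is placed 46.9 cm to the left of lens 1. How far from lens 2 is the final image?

3.05 cm

Lens 1: 1/d_i1 = 1/f₁ − 1/d_o1 = 1/(21.1) − 1/(46.9) = 0.02607, so d_i1 = 38.36 cm.
The intermediate image is 38.36 cm to the right of lens 1, which lies 5.960 cm to the right of lens 2 — a virtual object — so d_o2 = −5.960 cm.
Lens 2: 1/d_i2 = 1/f₂ − 1/d_o2 = 1/(6.26) − 1/(-5.960) = 0.3275, so d_i2 = 3.05 cm.
The final image is real, 3.05 cm to the right of lens 2 (overall magnification ≈ -0.42).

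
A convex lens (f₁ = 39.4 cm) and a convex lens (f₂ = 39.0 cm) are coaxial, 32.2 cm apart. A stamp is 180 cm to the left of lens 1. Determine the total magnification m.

m = -0.191

Lens 1: 1/d_i1 = 1/(39.4) − 1/(180) = 0.01983, so d_i1 = 50.44 cm; m₁ = −d_i1/d_o1 = -0.2802.
d_o2 = 32.2 − (50.44) = -18.24 cm (virtual object).
Lens 2: 1/d_i2 = 1/(39.0) − 1/(-18.24) = 0.08047, so d_i2 = 12.43 cm; m₂ = −d_i2/d_o2 = +0.6813.
m = m₁·m₂ = (-0.2802)(+0.6813) = -0.191.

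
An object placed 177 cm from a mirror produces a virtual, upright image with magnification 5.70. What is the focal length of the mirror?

m = −d_i/d_o ⇒ d_i = −m·d_o = −(+5.70)·(177) = -1009 cm.
1/f = 1/d_o + 1/d_i = 1/(177) + 1/(-1009) = 0.004659, so f = 215 cm.
Since f is positive, the mirror is concave.

f = 215 cm (concave)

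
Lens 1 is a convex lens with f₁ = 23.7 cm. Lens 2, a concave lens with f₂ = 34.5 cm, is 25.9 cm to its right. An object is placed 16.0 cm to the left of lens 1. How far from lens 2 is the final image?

23.6 cm

Lens 1: 1/d_i1 = 1/f₁ − 1/d_o1 = 1/(23.7) − 1/(16.0) = -0.02031, so d_i1 = -49.25 cm.
The intermediate image is 49.25 cm to the left of lens 1 (virtual), which is 25.9 − (-49.25) = 75.15 cm to the left of lens 2, so d_o2 = +75.15 cm.
Lens 2 is diverging, so f₂ = −34.5 cm.
Lens 2: 1/d_i2 = 1/f₂ − 1/d_o2 = 1/(-34.5) − 1/(75.15) = -0.04229, so d_i2 = -23.6 cm.
The final image is virtual, 23.6 cm to the left of lens 2 (overall magnification ≈ 0.97).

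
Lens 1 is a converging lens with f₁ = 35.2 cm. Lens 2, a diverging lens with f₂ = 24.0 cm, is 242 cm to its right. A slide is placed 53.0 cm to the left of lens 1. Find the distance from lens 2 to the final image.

Lens 1: 1/d_i1 = 1/f₁ − 1/d_o1 = 1/(35.2) − 1/(53.0) = 0.009541, so d_i1 = 104.8 cm.
The intermediate image is 104.8 cm to the right of lens 1, which is 242 − (104.8) = 137.2 cm to the left of lens 2, so d_o2 = +137.2 cm.
Lens 2 is diverging, so f₂ = −24.0 cm.
Lens 2: 1/d_i2 = 1/f₂ − 1/d_o2 = 1/(-24.0) − 1/(137.2) = -0.04896, so d_i2 = -20.4 cm.
The final image is virtual, 20.4 cm to the left of lens 2 (overall magnification ≈ -0.29).

20.4 cm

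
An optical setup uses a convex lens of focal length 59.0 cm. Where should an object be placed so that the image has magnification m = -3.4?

m = −d_i/d_o ⇒ d_i = −m·d_o.
1/f = 1/d_o + 1/d_i = 1/d_o − 1/(m·d_o) = (1 − 1/m)/d_o, so d_o = f(1 − 1/m) = (59.00)(1 − 1/(-3.4)) = 76.4 cm.

76.4 cm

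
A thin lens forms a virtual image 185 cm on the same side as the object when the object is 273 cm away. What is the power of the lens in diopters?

Virtual image ⇒ d_i = −185 cm.
1/f = 1/d_o + 1/d_i = 1/(273) + 1/(-185) = -0.001742 cm⁻¹.
f = -573.9 cm = -5.739 m, so P = 1/f = -0.174 D.

P = -0.174 D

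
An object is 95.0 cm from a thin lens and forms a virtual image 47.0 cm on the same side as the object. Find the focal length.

f = -93.0 cm (diverging)

Virtual image ⇒ d_i = −47.0 cm.
1/f = 1/d_o + 1/d_i = 1/(95.0) + 1/(-47.0) = -0.01075, so f = -93.0 cm.
Since f is negative, the thin lens is diverging.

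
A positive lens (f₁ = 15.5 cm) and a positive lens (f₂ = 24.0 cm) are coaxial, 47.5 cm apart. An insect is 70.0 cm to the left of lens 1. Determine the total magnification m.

Lens 1: 1/d_i1 = 1/(15.5) − 1/(70.0) = 0.05023, so d_i1 = 19.91 cm; m₁ = −d_i1/d_o1 = -0.2844.
d_o2 = 47.5 − (19.91) = 27.59 cm.
Lens 2: 1/d_i2 = 1/(24.0) − 1/(27.59) = 0.005422, so d_i2 = 184.4 cm; m₂ = −d_i2/d_o2 = -6.685.
m = m₁·m₂ = (-0.2844)(-6.685) = +1.90.

m = +1.90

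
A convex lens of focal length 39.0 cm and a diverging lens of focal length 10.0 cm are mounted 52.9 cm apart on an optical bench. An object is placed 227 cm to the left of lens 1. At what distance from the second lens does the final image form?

Lens 1: 1/d_i1 = 1/f₁ − 1/d_o1 = 1/(39.0) − 1/(227) = 0.02124, so d_i1 = 47.09 cm.
The intermediate image is 47.09 cm to the right of lens 1, which is 52.9 − (47.09) = 5.810 cm to the left of lens 2, so d_o2 = +5.810 cm.
Lens 2 is diverging, so f₂ = −10.0 cm.
Lens 2: 1/d_i2 = 1/f₂ − 1/d_o2 = 1/(-10.0) − 1/(5.810) = -0.2721, so d_i2 = -3.67 cm.
The final image is virtual, 3.67 cm to the left of lens 2 (overall magnification ≈ -0.13).

3.67 cm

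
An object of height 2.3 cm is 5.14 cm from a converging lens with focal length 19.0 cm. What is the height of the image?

1/d_i = 1/f − 1/d_o = 1/(19.00) − 1/(5.14) = -0.1419, so d_i = -7.046 cm.
m = −d_i/d_o = +1.371.
|h_i| = |m|·h_o = 1.371 × 2.3 = 3.15 cm. The image is virtual, upright and enlarged, on the same side as the object.

3.15 cm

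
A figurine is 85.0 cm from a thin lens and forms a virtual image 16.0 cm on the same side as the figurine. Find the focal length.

Virtual image ⇒ d_i = −16.0 cm.
1/f = 1/d_o + 1/d_i = 1/(85.0) + 1/(-16.0) = -0.05074, so f = -19.7 cm.
Since f is negative, the thin lens is diverging.

f = -19.7 cm (diverging)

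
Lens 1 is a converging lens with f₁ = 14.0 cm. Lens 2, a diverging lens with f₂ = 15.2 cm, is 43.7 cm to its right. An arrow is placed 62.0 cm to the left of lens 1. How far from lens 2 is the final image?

9.54 cm

Lens 1: 1/d_i1 = 1/f₁ − 1/d_o1 = 1/(14.0) − 1/(62.0) = 0.05530, so d_i1 = 18.08 cm.
The intermediate image is 18.08 cm to the right of lens 1, which is 43.7 − (18.08) = 25.62 cm to the left of lens 2, so d_o2 = +25.62 cm.
Lens 2 is diverging, so f₂ = −15.2 cm.
Lens 2: 1/d_i2 = 1/f₂ − 1/d_o2 = 1/(-15.2) − 1/(25.62) = -0.1048, so d_i2 = -9.54 cm.
The final image is virtual, 9.54 cm to the left of lens 2 (overall magnification ≈ -0.11).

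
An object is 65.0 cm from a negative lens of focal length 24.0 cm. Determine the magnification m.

m = +0.270

For a negative lens, f = -24.0 cm.
1/d_i = 1/f − 1/d_o = 1/(-24.00) − 1/(65.0) = -0.05705, so d_i = -17.53 cm.
m = −d_i/d_o = −(-17.53)/(65.0) = +0.270.
The image is virtual, upright and reduced, on the same side as the object.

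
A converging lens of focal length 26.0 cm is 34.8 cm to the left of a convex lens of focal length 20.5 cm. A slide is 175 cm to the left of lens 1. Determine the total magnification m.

m = -0.220

Lens 1: 1/d_i1 = 1/(26.0) − 1/(175) = 0.03275, so d_i1 = 30.54 cm; m₁ = −d_i1/d_o1 = -0.1745.
d_o2 = 34.8 − (30.54) = 4.260 cm.
Lens 2: 1/d_i2 = 1/(20.5) − 1/(4.260) = -0.1860, so d_i2 = -5.377 cm; m₂ = −d_i2/d_o2 = +1.262.
m = m₁·m₂ = (-0.1745)(+1.262) = -0.220.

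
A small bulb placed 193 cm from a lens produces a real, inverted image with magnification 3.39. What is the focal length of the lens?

m = −d_i/d_o ⇒ d_i = −m·d_o = −(-3.39)·(193) = 654.3 cm.
1/f = 1/d_o + 1/d_i = 1/(193) + 1/(654.3) = 0.006710, so f = 149 cm.
Since f is positive, the lens is converging.

f = 149 cm (converging)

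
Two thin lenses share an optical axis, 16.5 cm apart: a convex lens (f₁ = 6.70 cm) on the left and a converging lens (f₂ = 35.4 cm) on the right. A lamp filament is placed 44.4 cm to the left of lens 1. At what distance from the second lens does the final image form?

11.4 cm

Lens 1: 1/d_i1 = 1/f₁ − 1/d_o1 = 1/(6.70) − 1/(44.4) = 0.1267, so d_i1 = 7.891 cm.
The intermediate image is 7.891 cm to the right of lens 1, which is 16.5 − (7.891) = 8.609 cm to the left of lens 2, so d_o2 = +8.609 cm.
Lens 2: 1/d_i2 = 1/f₂ − 1/d_o2 = 1/(35.4) − 1/(8.609) = -0.08791, so d_i2 = -11.4 cm.
The final image is virtual, 11.4 cm to the left of lens 2 (overall magnification ≈ -0.23).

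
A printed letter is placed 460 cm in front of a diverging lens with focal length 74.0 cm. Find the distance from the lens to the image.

63.7 cm

For a diverging lens, f = -74.0 cm.
Thin-lens equation: 1/d_i = 1/f − 1/d_o = 1/(-74.00) − 1/(460) = -0.01351 − 0.002174 = -0.01569, so d_i = -63.7 cm.
The image is virtual, upright and reduced, on the same side as the object.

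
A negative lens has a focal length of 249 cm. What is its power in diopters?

P = -0.402 D

For a negative lens, f = −249 cm.
f = -249 cm = -2.49 m.
P = 1/f = 1/(-2.49 m) = -0.402 D.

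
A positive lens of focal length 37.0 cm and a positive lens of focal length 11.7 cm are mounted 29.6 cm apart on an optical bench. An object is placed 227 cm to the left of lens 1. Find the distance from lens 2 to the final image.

Lens 1: 1/d_i1 = 1/f₁ − 1/d_o1 = 1/(37.0) − 1/(227) = 0.02262, so d_i1 = 44.21 cm.
The intermediate image is 44.21 cm to the right of lens 1, which lies 14.61 cm to the right of lens 2 — a virtual object — so d_o2 = −14.61 cm.
Lens 2: 1/d_i2 = 1/f₂ − 1/d_o2 = 1/(11.7) − 1/(-14.61) = 0.1539, so d_i2 = 6.50 cm.
The final image is real, 6.50 cm to the right of lens 2 (overall magnification ≈ -0.087).

6.50 cm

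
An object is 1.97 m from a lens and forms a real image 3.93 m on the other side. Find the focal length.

Real image ⇒ d_i = +3.93 m.
1/f = 1/d_o + 1/d_i = 1/(1.97) + 1/(3.93) = 0.7621, so f = 1.31 m.
Since f is positive, the lens is converging.

f = 1.31 m (converging)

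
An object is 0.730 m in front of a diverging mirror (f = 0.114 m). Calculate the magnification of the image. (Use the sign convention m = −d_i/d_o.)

m = +0.135

For a diverging mirror, f = -0.114 m.
1/d_i = 1/f − 1/d_o = 1/(-0.1140) − 1/(0.730) = -10.14, so d_i = -0.09860 m.
m = −d_i/d_o = −(-0.09860)/(0.730) = +0.135.
The image is virtual, upright and reduced, behind the mirror.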